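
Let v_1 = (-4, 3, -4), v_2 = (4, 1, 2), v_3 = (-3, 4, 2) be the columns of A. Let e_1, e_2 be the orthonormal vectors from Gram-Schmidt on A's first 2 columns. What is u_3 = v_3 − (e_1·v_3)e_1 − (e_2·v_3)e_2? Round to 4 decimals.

v_1 = (-4, 3, -4); ‖v_1‖ = 6.4031, so e_1 = (-0.6247, 0.4685, -0.6247).
e_1·v_2 = (-0.6247)·4 + 0.4685·1 + (-0.6247)·2 = -3.2796.
u_2 = v_2 + 3.2796·e_1 = (1.9512, 2.5366, -0.0488).
‖u_2‖ = 3.2006, so e_2 = (0.6096, 0.7925, -0.0152).
e_1·v_3 = (-0.6247)·(-3) + 0.4685·4 + (-0.6247)·2 = 2.4988; e_2·v_3 = 0.6096·(-3) + 0.7925·4 + (-0.0152)·2 = 1.3107.
u_3 = v_3 − 2.4988·e_1 − 1.3107·e_2 = (-2.2381, 1.7905, 3.5810).

u_3 = (-2.2381, 1.7905, 3.5810)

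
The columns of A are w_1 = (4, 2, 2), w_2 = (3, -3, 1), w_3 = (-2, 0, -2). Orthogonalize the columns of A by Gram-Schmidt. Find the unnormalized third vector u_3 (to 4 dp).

w_1 = (4, 2, 2); ‖w_1‖ = 4.8990, so e_1 = (0.8165, 0.4082, 0.4082).
e_1·w_2 = 0.8165·3 + 0.4082·(-3) + 0.4082·1 = 1.6330.
u_2 = w_2 − 1.6330·e_1 = (1.6667, -3.6667, 0.3333).
‖u_2‖ = 4.0415, so e_2 = (0.4124, -0.9073, 0.0825).
e_1·w_3 = 0.8165·(-2) + 0.4082·0 + 0.4082·(-2) = -2.4495; e_2·w_3 = 0.4124·(-2) + (-0.9073)·0 + 0.0825·(-2) = -0.9897.
u_3 = w_3 + 2.4495·e_1 + 0.9897·e_2 = (0.4082, 0.1020, -0.9184).

u_3 = (0.4082, 0.1020, -0.9184)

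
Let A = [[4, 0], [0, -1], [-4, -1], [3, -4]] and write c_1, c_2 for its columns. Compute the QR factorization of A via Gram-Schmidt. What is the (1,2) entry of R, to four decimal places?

c_1 = (4, 0, -4, 3); ‖c_1‖ = 6.4031, so e_1 = (0.6247, 0.0000, -0.6247, 0.4685).
r_{12} = e_1·c_2 = -1.2494.

r_{12} = -1.2494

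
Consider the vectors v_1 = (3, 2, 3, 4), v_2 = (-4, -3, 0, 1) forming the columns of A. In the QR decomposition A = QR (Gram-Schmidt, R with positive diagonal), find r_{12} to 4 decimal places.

v_1 = (3, 2, 3, 4); ‖v_1‖ = 6.1644, so e_1 = (0.4867, 0.3244, 0.4867, 0.6489).
r_{12} = e_1·v_2 = -2.2711.

r_{12} = -2.2711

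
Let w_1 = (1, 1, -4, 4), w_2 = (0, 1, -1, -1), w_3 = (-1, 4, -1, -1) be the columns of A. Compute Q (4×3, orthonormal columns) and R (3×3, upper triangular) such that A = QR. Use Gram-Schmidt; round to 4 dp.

w_1 = (1, 1, -4, 4); ‖w_1‖ = 5.8310, so q_1 = (0.1715, 0.1715, -0.6860, 0.6860).
q_1·w_2 = 0.1715·0 + 0.1715·1 + (-0.6860)·(-1) + 0.6860·(-1) = 0.1715.
u_2 = w_2 − 0.1715·q_1 = (-0.0294, 0.9706, -0.8824, -1.1176).
‖u_2‖ = 1.7235, so q_2 = (-0.0171, 0.5631, -0.5119, -0.6485).
q_1·w_3 = 0.1715·(-1) + 0.1715·4 + (-0.6860)·(-1) + 0.6860·(-1) = 0.5145; q_2·w_3 = (-0.0171)·(-1) + 0.5631·4 + (-0.5119)·(-1) + (-0.6485)·(-1) = 3.4300.
u_3 = w_3 − 0.5145·q_1 − 3.4300·q_2 = (-1.0297, 1.9802, 1.1089, 0.8713).
‖u_3‖ = 2.6401, so q_3 = (-0.3900, 0.7500, 0.4200, 0.3300).

Q = [[0.1715, -0.0171, -0.3900], [0.1715, 0.5631, 0.7500], [-0.6860, -0.5119, 0.4200], [0.6860, -0.6485, 0.3300]], R = [[5.8310, 0.1715, 0.5145], [0.0000, 1.7235, 3.4300], [0.0000, 0.0000, 2.6401]]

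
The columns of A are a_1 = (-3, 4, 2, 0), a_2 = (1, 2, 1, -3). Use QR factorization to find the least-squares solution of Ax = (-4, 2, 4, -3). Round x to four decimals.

x = (0.8523, 0.4689)

a_1 = (-3, 4, 2, 0); ‖a_1‖ = 5.3852, so q_1 = (-0.5571, 0.7428, 0.3714, 0.0000).
q_1·a_2 = (-0.5571)·1 + 0.7428·2 + 0.3714·1 + 0.0000·(-3) = 1.2999.
u_2 = a_2 − 1.2999·q_1 = (1.7241, 1.0345, 0.5172, -3.0000).
‖u_2‖ = 3.6483, so q_2 = (0.4726, 0.2835, 0.1418, -0.8223).
Qᵀb = (5.1995, 1.7107).
Back-substitute: x_2 = 1.7107/3.6483 = 0.4689.
x_1 = (5.1995 − 1.2999·0.4689)/5.3852 = 0.8523.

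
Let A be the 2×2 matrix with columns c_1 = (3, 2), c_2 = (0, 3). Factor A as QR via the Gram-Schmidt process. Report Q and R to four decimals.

q_1 = c_1/‖c_1‖ = (3, 2)/3.6056 = (0.8321, 0.5547).
r_{12} = q_1·c_2 = 1.6641.
u_2 = c_2 − 1.6641·q_1 = (-1.3846, 2.0769).
‖u_2‖ = 2.4962, so q_2 = (-0.5547, 0.8321).

Q = [[0.8321, -0.5547], [0.5547, 0.8321]], R = [[3.6056, 1.6641], [0.0000, 2.4962]]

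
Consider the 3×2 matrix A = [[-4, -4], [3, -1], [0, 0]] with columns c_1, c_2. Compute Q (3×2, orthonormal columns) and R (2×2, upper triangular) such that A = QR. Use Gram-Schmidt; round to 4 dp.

c_1 = (-4, 3, 0); ‖c_1‖ = 5.0000, so e_1 = (-0.8000, 0.6000, 0.0000).
e_1·c_2 = (-0.8000)·(-4) + 0.6000·(-1) + 0.0000·0 = 2.6000.
u_2 = c_2 − 2.6000·e_1 = (-1.9200, -2.5600, 0.0000).
‖u_2‖ = 3.2000, so e_2 = (-0.6000, -0.8000, 0.0000).

Q = [[-0.8000, -0.6000], [0.6000, -0.8000], [0.0000, 0.0000]], R = [[5.0000, 2.6000], [0.0000, 3.2000]]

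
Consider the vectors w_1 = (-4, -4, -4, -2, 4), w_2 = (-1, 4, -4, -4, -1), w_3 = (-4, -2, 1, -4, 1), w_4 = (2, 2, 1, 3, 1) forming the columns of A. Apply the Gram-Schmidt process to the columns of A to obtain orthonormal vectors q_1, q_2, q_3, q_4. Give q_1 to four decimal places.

q_1 = (-0.4851, -0.4851, -0.4851, -0.2425, 0.4851)

w_1 = (-4, -4, -4, -2, 4); ‖w_1‖ = 8.2462, so q_1 = (-0.4851, -0.4851, -0.4851, -0.2425, 0.4851).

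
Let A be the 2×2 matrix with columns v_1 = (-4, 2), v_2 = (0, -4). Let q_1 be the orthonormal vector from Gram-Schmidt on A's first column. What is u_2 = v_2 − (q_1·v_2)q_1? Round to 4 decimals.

u_2 = (-1.6000, -3.2000)

v_1 = (-4, 2); ‖v_1‖ = 4.4721, so q_1 = (-0.8944, 0.4472).
q_1·v_2 = (-0.8944)·0 + 0.4472·(-4) = -1.7889.
u_2 = v_2 + 1.7889·q_1 = (-1.6000, -3.2000).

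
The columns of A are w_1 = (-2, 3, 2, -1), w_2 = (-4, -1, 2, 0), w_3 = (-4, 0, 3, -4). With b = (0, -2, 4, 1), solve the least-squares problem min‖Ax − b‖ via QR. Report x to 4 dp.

x = (-0.2093, 0.6057, -0.0380)

w_1 = (-2, 3, 2, -1); ‖w_1‖ = 4.2426, so q_1 = (-0.4714, 0.7071, 0.4714, -0.2357).
q_1·w_2 = (-0.4714)·(-4) + 0.7071·(-1) + 0.4714·2 + (-0.2357)·0 = 2.1213.
u_2 = w_2 − 2.1213·q_1 = (-3.0000, -2.5000, 1.0000, 0.5000).
‖u_2‖ = 4.0620, so q_2 = (-0.7385, -0.6155, 0.2462, 0.1231).
q_1·w_3 = (-0.4714)·(-4) + 0.7071·0 + 0.4714·3 + (-0.2357)·(-4) = 4.2426; q_2·w_3 = (-0.7385)·(-4) + (-0.6155)·0 + 0.2462·3 + 0.1231·(-4) = 3.2004.
u_3 = w_3 − 4.2426·q_1 − 3.2004·q_2 = (0.3636, -1.0303, 0.2121, -3.3939).
‖u_3‖ = 3.5718, so q_3 = (0.1018, -0.2885, 0.0594, -0.9502).
Qᵀb = (0.2357, 2.3387, -0.1357).
Back-substitute: x_3 = -0.1357/3.5718 = -0.0380.
x_2 = (2.3387 − 3.2004·(-0.0380))/4.0620 = 0.6057.
x_1 = (0.2357 − 2.1213·0.6057 − 4.2426·(-0.0380))/4.2426 = -0.2093.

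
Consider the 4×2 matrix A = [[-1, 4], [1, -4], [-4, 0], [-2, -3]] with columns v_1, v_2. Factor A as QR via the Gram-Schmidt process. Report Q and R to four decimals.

v_1 = (-1, 1, -4, -2); ‖v_1‖ = 4.6904, so q_1 = (-0.2132, 0.2132, -0.8528, -0.4264).
q_1·v_2 = (-0.2132)·4 + 0.2132·(-4) + (-0.8528)·0 + (-0.4264)·(-3) = -0.4264.
u_2 = v_2 + 0.4264·q_1 = (3.9091, -3.9091, -0.3636, -3.1818).
‖u_2‖ = 6.3889, so q_2 = (0.6119, -0.6119, -0.0569, -0.4980).

Q = [[-0.2132, 0.6119], [0.2132, -0.6119], [-0.8528, -0.0569], [-0.4264, -0.4980]], R = [[4.6904, -0.4264], [0.0000, 6.3889]]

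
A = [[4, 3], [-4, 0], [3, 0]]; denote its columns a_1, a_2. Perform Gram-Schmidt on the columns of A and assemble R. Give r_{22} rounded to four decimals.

r_{22} = 2.3426

q_1 = a_1/‖a_1‖ = (4, -4, 3)/6.4031 = (0.6247, -0.6247, 0.4685).
r_{12} = q_1·a_2 = 1.8741.
u_2 = a_2 − 1.8741·q_1 = (1.8293, 1.1707, -0.8780).
r_{22} = ‖u_2‖ = 2.3426.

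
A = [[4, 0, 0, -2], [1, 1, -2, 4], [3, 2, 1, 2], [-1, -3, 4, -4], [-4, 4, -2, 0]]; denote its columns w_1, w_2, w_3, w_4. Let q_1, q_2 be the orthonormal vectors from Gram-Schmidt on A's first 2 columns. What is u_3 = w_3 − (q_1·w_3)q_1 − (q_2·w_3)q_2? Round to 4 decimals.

q_1 = w_1/‖w_1‖ = (4, 1, 3, -1, -4)/6.5574 = (0.6100, 0.1525, 0.4575, -0.1525, -0.6100).
r_{12} = q_1·w_2 = -0.9150.
u_2 = w_2 + 0.9150·q_1 = (0.5581, 1.1395, 2.4186, -3.1395, 3.4419).
‖u_2‖ = 5.4003, so q_2 = (0.1034, 0.2110, 0.4479, -0.5814, 0.6374).
r_{13} = q_1·w_3 = 0.7625; r_{23} = q_2·w_3 = -3.5743.
u_3 = w_3 − 0.7625·q_1 + 3.5743·q_2 = (-0.0957, -1.3620, 2.2520, 2.0383, 0.7432).

u_3 = (-0.0957, -1.3620, 2.2520, 2.0383, 0.7432)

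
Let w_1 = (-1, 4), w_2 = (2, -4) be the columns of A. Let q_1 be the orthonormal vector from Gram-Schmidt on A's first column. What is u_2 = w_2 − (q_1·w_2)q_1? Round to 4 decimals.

w_1 = (-1, 4); ‖w_1‖ = 4.1231, so q_1 = (-0.2425, 0.9701).
q_1·w_2 = (-0.2425)·2 + 0.9701·(-4) = -4.3656.
u_2 = w_2 + 4.3656·q_1 = (0.9412, 0.2353).

u_2 = (0.9412, 0.2353)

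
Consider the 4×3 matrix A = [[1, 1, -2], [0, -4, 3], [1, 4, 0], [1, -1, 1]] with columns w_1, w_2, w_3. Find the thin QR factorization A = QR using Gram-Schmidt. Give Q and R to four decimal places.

w_1 = (1, 0, 1, 1); ‖w_1‖ = 1.7321, so q_1 = (0.5774, 0.0000, 0.5774, 0.5774).
q_1·w_2 = 0.5774·1 + 0.0000·(-4) + 0.5774·4 + 0.5774·(-1) = 2.3094.
u_2 = w_2 − 2.3094·q_1 = (-0.3333, -4.0000, 2.6667, -2.3333).
‖u_2‖ = 5.3541, so q_2 = (-0.0623, -0.7471, 0.4981, -0.4358).
q_1·w_3 = 0.5774·(-2) + 0.0000·3 + 0.5774·0 + 0.5774·1 = -0.5774; q_2·w_3 = (-0.0623)·(-2) + (-0.7471)·3 + 0.4981·0 + (-0.4358)·1 = -2.5525.
u_3 = w_3 + 0.5774·q_1 + 2.5525·q_2 = (-1.8256, 1.0930, 1.6047, 0.2209).
‖u_3‖ = 2.6742, so q_3 = (-0.6827, 0.4087, 0.6001, 0.0826).

Q = [[0.5774, -0.0623, -0.6827], [0.0000, -0.7471, 0.4087], [0.5774, 0.4981, 0.6001], [0.5774, -0.4358, 0.0826]], R = [[1.7321, 2.3094, -0.5774], [0.0000, 5.3541, -2.5525], [0.0000, 0.0000, 2.6742]]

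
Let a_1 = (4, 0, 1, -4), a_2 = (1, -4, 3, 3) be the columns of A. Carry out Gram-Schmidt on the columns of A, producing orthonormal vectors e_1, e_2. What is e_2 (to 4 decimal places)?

e_2 = (0.2745, -0.6836, 0.5386, 0.4091)

a_1 = (4, 0, 1, -4); ‖a_1‖ = 5.7446, so e_1 = (0.6963, 0.0000, 0.1741, -0.6963).
e_1·a_2 = 0.6963·1 + 0.0000·(-4) + 0.1741·3 + (-0.6963)·3 = -0.8704.
u_2 = a_2 + 0.8704·e_1 = (1.6061, -4.0000, 3.1515, 2.3939).
‖u_2‖ = 5.8517, so e_2 = (0.2745, -0.6836, 0.5386, 0.4091).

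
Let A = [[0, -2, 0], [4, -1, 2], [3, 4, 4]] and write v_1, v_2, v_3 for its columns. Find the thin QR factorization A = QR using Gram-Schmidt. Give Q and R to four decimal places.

Q = [[0.0000, -0.4657, 0.8849], [0.8000, -0.5310, -0.2794], [0.6000, 0.7079, 0.3726]], R = [[5.0000, 1.6000, 4.0000], [0.0000, 4.2942, 1.7698], [0.0000, 0.0000, 0.9315]]

e_1 = v_1/‖v_1‖ = (0, 4, 3)/5.0000 = (0.0000, 0.8000, 0.6000).
r_{12} = e_1·v_2 = 1.6000.
u_2 = v_2 − 1.6000·e_1 = (-2.0000, -2.2800, 3.0400).
‖u_2‖ = 4.2942, so e_2 = (-0.4657, -0.5310, 0.7079).
r_{13} = e_1·v_3 = 4.0000; r_{23} = e_2·v_3 = 1.7698.
u_3 = v_3 − 4.0000·e_1 − 1.7698·e_2 = (0.8243, -0.2603, 0.3471).
‖u_3‖ = 0.9315, so e_3 = (0.8849, -0.2794, 0.3726).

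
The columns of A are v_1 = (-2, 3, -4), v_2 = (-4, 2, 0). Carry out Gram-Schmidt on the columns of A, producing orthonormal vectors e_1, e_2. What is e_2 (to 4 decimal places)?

e_2 = (-0.8339, 0.1516, 0.5307)

v_1 = (-2, 3, -4); ‖v_1‖ = 5.3852, so e_1 = (-0.3714, 0.5571, -0.7428).
e_1·v_2 = (-0.3714)·(-4) + 0.5571·2 + (-0.7428)·0 = 2.5997.
u_2 = v_2 − 2.5997·e_1 = (-3.0345, 0.5517, 1.9310).
‖u_2‖ = 3.6389, so e_2 = (-0.8339, 0.1516, 0.5307).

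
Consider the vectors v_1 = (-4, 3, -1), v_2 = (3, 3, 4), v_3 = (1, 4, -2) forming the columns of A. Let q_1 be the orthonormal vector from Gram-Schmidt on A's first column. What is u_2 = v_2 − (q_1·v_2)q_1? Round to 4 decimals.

v_1 = (-4, 3, -1); ‖v_1‖ = 5.0990, so q_1 = (-0.7845, 0.5883, -0.1961).
q_1·v_2 = (-0.7845)·3 + 0.5883·3 + (-0.1961)·4 = -1.3728.
u_2 = v_2 + 1.3728·q_1 = (1.9231, 3.8077, 3.7308).

u_2 = (1.9231, 3.8077, 3.7308)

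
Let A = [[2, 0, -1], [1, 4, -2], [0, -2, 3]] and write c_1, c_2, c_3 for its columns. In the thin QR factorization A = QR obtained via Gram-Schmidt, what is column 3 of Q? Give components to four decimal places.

c_1 = (2, 1, 0); ‖c_1‖ = 2.2361, so e_1 = (0.8944, 0.4472, 0.0000).
e_1·c_2 = 0.8944·0 + 0.4472·4 + 0.0000·(-2) = 1.7889.
u_2 = c_2 − 1.7889·e_1 = (-1.6000, 3.2000, -2.0000).
‖u_2‖ = 4.0988, so e_2 = (-0.3904, 0.7807, -0.4880).
e_1·c_3 = 0.8944·(-1) + 0.4472·(-2) + 0.0000·3 = -1.7889; e_2·c_3 = (-0.3904)·(-1) + 0.7807·(-2) + (-0.4880)·3 = -2.6349.
u_3 = c_3 + 1.7889·e_1 + 2.6349·e_2 = (-0.4286, 0.8571, 1.7143).
‖u_3‖ = 1.9640, so e_3 = (-0.2182, 0.4364, 0.8729).

e_3 = (-0.2182, 0.4364, 0.8729)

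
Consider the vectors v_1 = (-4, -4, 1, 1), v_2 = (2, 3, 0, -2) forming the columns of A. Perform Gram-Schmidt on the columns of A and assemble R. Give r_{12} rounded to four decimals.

e_1 = v_1/‖v_1‖ = (-4, -4, 1, 1)/5.8310 = (-0.6860, -0.6860, 0.1715, 0.1715).
r_{12} = e_1·v_2 = -3.7730.

r_{12} = -3.7730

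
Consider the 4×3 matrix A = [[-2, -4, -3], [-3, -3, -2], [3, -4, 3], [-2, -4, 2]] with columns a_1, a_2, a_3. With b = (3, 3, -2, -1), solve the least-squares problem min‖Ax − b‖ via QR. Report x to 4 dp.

a_1 = (-2, -3, 3, -2); ‖a_1‖ = 5.0990, so q_1 = (-0.3922, -0.5883, 0.5883, -0.3922).
q_1·a_2 = (-0.3922)·(-4) + (-0.5883)·(-3) + 0.5883·(-4) + (-0.3922)·(-4) = 2.5495.
u_2 = a_2 − 2.5495·q_1 = (-3.0000, -1.5000, -5.5000, -3.0000).
‖u_2‖ = 7.1063, so q_2 = (-0.4222, -0.2111, -0.7740, -0.4222).
q_1·a_3 = (-0.3922)·(-3) + (-0.5883)·(-2) + 0.5883·3 + (-0.3922)·2 = 3.3340; q_2·a_3 = (-0.4222)·(-3) + (-0.2111)·(-2) + (-0.7740)·3 + (-0.4222)·2 = -1.4776.
u_3 = a_3 − 3.3340·q_1 + 1.4776·q_2 = (-2.3161, -0.3503, -0.1051, 2.6839).
‖u_3‖ = 3.5639, so q_3 = (-0.6499, -0.0983, -0.0295, 0.7531).
Qᵀb = (-3.7262, 0.0704, -2.9386).
Back-substitute: x_3 = -2.9386/3.5639 = -0.8245.
x_2 = (0.0704 + 1.4776·(-0.8245))/7.1063 = -0.1615.
x_1 = (-3.7262 − 2.5495·(-0.1615) − 3.3340·(-0.8245))/5.0990 = -0.1109.

x = (-0.1109, -0.1615, -0.8245)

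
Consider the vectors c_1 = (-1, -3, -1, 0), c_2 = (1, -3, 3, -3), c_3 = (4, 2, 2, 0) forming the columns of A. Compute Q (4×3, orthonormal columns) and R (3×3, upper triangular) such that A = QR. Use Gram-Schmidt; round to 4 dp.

c_1 = (-1, -3, -1, 0); ‖c_1‖ = 3.3166, so q_1 = (-0.3015, -0.9045, -0.3015, 0.0000).
q_1·c_2 = (-0.3015)·1 + (-0.9045)·(-3) + (-0.3015)·3 + 0.0000·(-3) = 1.5076.
u_2 = c_2 − 1.5076·q_1 = (1.4545, -1.6364, 3.4545, -3.0000).
‖u_2‖ = 5.0722, so q_2 = (0.2868, -0.3226, 0.6811, -0.5915).
q_1·c_3 = (-0.3015)·4 + (-0.9045)·2 + (-0.3015)·2 + 0.0000·0 = -3.6181; q_2·c_3 = 0.2868·4 + (-0.3226)·2 + 0.6811·2 + (-0.5915)·0 = 1.8640.
u_3 = c_3 + 3.6181·q_1 − 1.8640·q_2 = (2.3746, -0.6714, -0.3604, 1.1025).
‖u_3‖ = 2.7267, so q_3 = (0.8709, -0.2462, -0.1322, 0.4043).

Q = [[-0.3015, 0.2868, 0.8709], [-0.9045, -0.3226, -0.2462], [-0.3015, 0.6811, -0.1322], [0.0000, -0.5915, 0.4043]], R = [[3.3166, 1.5076, -3.6181], [0.0000, 5.0722, 1.8640], [0.0000, 0.0000, 2.7267]]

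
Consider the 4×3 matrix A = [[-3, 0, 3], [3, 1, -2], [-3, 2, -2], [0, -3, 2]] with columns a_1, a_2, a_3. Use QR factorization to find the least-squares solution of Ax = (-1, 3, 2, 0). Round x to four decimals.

x = (-0.0043, -0.0649, -0.6580)

q_1 = a_1/‖a_1‖ = (-3, 3, -3, 0)/5.1962 = (-0.5774, 0.5774, -0.5774, 0.0000).
r_{12} = q_1·a_2 = -0.5774.
u_2 = a_2 + 0.5774·q_1 = (-0.3333, 1.3333, 1.6667, -3.0000).
‖u_2‖ = 3.6968, so q_2 = (-0.0902, 0.3607, 0.4508, -0.8115).
r_{13} = q_1·a_3 = -1.7321; r_{23} = q_2·a_3 = -3.5165.
u_3 = a_3 + 1.7321·q_1 + 3.5165·q_2 = (1.6829, 0.2683, -1.4146, -0.8537).
‖u_3‖ = 2.3736, so q_3 = (0.7090, 0.1130, -0.5960, -0.3596).
Qᵀb = (1.1547, 2.0738, -1.5619).
Back-substitute: x_3 = -1.5619/2.3736 = -0.6580.
x_2 = (2.0738 + 3.5165·(-0.6580))/3.6968 = -0.0649.
x_1 = (1.1547 + 0.5774·(-0.0649) + 1.7321·(-0.6580))/5.1962 = -0.0043.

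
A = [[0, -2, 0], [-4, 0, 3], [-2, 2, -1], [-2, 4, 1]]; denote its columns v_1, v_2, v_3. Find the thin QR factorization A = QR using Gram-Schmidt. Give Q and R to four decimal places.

v_1 = (0, -4, -2, -2); ‖v_1‖ = 4.8990, so e_1 = (0.0000, -0.8165, -0.4082, -0.4082).
e_1·v_2 = 0.0000·(-2) + (-0.8165)·0 + (-0.4082)·2 + (-0.4082)·4 = -2.4495.
u_2 = v_2 + 2.4495·e_1 = (-2.0000, -2.0000, 1.0000, 3.0000).
‖u_2‖ = 4.2426, so e_2 = (-0.4714, -0.4714, 0.2357, 0.7071).
e_1·v_3 = 0.0000·0 + (-0.8165)·3 + (-0.4082)·(-1) + (-0.4082)·1 = -2.4495; e_2·v_3 = (-0.4714)·0 + (-0.4714)·3 + 0.2357·(-1) + 0.7071·1 = -0.9428.
u_3 = v_3 + 2.4495·e_1 + 0.9428·e_2 = (-0.4444, 0.5556, -1.7778, 0.6667).
‖u_3‖ = 2.0276, so e_3 = (-0.2192, 0.2740, -0.8768, 0.3288).

Q = [[0.0000, -0.4714, -0.2192], [-0.8165, -0.4714, 0.2740], [-0.4082, 0.2357, -0.8768], [-0.4082, 0.7071, 0.3288]], R = [[4.8990, -2.4495, -2.4495], [0.0000, 4.2426, -0.9428], [0.0000, 0.0000, 2.0276]]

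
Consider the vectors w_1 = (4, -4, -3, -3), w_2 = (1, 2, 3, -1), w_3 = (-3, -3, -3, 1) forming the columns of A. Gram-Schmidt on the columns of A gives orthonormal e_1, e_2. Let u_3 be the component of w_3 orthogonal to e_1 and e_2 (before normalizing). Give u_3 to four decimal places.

w_1 = (4, -4, -3, -3); ‖w_1‖ = 7.0711, so e_1 = (0.5657, -0.5657, -0.4243, -0.4243).
e_1·w_2 = 0.5657·1 + (-0.5657)·2 + (-0.4243)·3 + (-0.4243)·(-1) = -1.4142.
u_2 = w_2 + 1.4142·e_1 = (1.8000, 1.2000, 2.4000, -1.6000).
‖u_2‖ = 3.6056, so e_2 = (0.4992, 0.3328, 0.6656, -0.4438).
e_1·w_3 = 0.5657·(-3) + (-0.5657)·(-3) + (-0.4243)·(-3) + (-0.4243)·1 = 0.8485; e_2·w_3 = 0.4992·(-3) + 0.3328·(-3) + 0.6656·(-3) + (-0.4438)·1 = -4.9368.
u_3 = w_3 − 0.8485·e_1 + 4.9368·e_2 = (-1.0154, -0.8769, 0.6462, -0.8308).

u_3 = (-1.0154, -0.8769, 0.6462, -0.8308)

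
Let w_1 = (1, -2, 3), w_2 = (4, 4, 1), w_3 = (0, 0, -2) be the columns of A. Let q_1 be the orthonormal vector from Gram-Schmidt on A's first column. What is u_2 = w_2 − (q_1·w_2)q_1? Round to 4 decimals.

w_1 = (1, -2, 3); ‖w_1‖ = 3.7417, so q_1 = (0.2673, -0.5345, 0.8018).
q_1·w_2 = 0.2673·4 + (-0.5345)·4 + 0.8018·1 = -0.2673.
u_2 = w_2 + 0.2673·q_1 = (4.0714, 3.8571, 1.2143).

u_2 = (4.0714, 3.8571, 1.2143)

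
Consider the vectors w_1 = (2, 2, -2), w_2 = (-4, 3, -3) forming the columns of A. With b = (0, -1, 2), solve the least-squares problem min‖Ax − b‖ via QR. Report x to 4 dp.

w_1 = (2, 2, -2); ‖w_1‖ = 3.4641, so q_1 = (0.5774, 0.5774, -0.5774).
q_1·w_2 = 0.5774·(-4) + 0.5774·3 + (-0.5774)·(-3) = 1.1547.
u_2 = w_2 − 1.1547·q_1 = (-4.6667, 2.3333, -2.3333).
‖u_2‖ = 5.7155, so q_2 = (-0.8165, 0.4082, -0.4082).
Qᵀb = (-1.7321, -1.2247).
Back-substitute: x_2 = -1.2247/5.7155 = -0.2143.
x_1 = (-1.7321 − 1.1547·(-0.2143))/3.4641 = -0.4286.

x = (-0.4286, -0.2143)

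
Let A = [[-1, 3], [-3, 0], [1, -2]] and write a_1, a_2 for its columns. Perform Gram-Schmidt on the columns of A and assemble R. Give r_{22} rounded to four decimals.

a_1 = (-1, -3, 1); ‖a_1‖ = 3.3166, so q_1 = (-0.3015, -0.9045, 0.3015).
q_1·a_2 = (-0.3015)·3 + (-0.9045)·0 + 0.3015·(-2) = -1.5076.
u_2 = a_2 + 1.5076·q_1 = (2.5455, -1.3636, -1.5455).
r_{22} = ‖u_2‖ = 3.2753.

r_{22} = 3.2753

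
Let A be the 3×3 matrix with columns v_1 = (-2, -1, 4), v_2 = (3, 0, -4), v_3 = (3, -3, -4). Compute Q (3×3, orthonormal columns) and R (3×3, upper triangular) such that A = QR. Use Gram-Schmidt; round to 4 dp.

Q = [[-0.4364, 0.6475, -0.6247], [-0.2182, -0.7498, -0.6247], [0.8729, 0.1363, -0.4685]], R = [[4.5826, -4.8008, -4.1461], [0.0000, 1.3973, 3.6466], [0.0000, 0.0000, 1.8741]]

v_1 = (-2, -1, 4); ‖v_1‖ = 4.5826, so e_1 = (-0.4364, -0.2182, 0.8729).
e_1·v_2 = (-0.4364)·3 + (-0.2182)·0 + 0.8729·(-4) = -4.8008.
u_2 = v_2 + 4.8008·e_1 = (0.9048, -1.0476, 0.1905).
‖u_2‖ = 1.3973, so e_2 = (0.6475, -0.7498, 0.1363).
e_1·v_3 = (-0.4364)·3 + (-0.2182)·(-3) + 0.8729·(-4) = -4.1461; e_2·v_3 = 0.6475·3 + (-0.7498)·(-3) + 0.1363·(-4) = 3.6466.
u_3 = v_3 + 4.1461·e_1 − 3.6466·e_2 = (-1.1707, -1.1707, -0.8780).
‖u_3‖ = 1.8741, so e_3 = (-0.6247, -0.6247, -0.4685).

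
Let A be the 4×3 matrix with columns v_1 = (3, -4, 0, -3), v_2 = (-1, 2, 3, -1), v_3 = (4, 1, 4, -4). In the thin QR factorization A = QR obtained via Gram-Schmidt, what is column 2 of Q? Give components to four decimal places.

e_2 = (-0.0812, 0.2923, 0.8283, -0.4710)

v_1 = (3, -4, 0, -3); ‖v_1‖ = 5.8310, so e_1 = (0.5145, -0.6860, 0.0000, -0.5145).
e_1·v_2 = 0.5145·(-1) + (-0.6860)·2 + 0.0000·3 + (-0.5145)·(-1) = -1.3720.
u_2 = v_2 + 1.3720·e_1 = (-0.2941, 1.0588, 3.0000, -1.7059).
‖u_2‖ = 3.6218, so e_2 = (-0.0812, 0.2923, 0.8283, -0.4710).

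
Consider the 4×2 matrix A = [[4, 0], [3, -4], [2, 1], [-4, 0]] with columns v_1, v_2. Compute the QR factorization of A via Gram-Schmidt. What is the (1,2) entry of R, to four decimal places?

r_{12} = -1.4907

q_1 = v_1/‖v_1‖ = (4, 3, 2, -4)/6.7082 = (0.5963, 0.4472, 0.2981, -0.5963).
r_{12} = q_1·v_2 = -1.4907.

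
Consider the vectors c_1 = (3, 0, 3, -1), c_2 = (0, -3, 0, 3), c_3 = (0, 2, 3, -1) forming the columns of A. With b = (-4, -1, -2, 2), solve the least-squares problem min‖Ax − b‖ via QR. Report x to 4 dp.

x = (-1.2464, 0.5604, 0.5362)

c_1 = (3, 0, 3, -1); ‖c_1‖ = 4.3589, so e_1 = (0.6882, 0.0000, 0.6882, -0.2294).
e_1·c_2 = 0.6882·0 + 0.0000·(-3) + 0.6882·0 + (-0.2294)·3 = -0.6882.
u_2 = c_2 + 0.6882·e_1 = (0.4737, -3.0000, 0.4737, 2.8421).
‖u_2‖ = 4.1864, so e_2 = (0.1131, -0.7166, 0.1131, 0.6789).
e_1·c_3 = 0.6882·0 + 0.0000·2 + 0.6882·3 + (-0.2294)·(-1) = 2.2942; e_2·c_3 = 0.1131·0 + (-0.7166)·2 + 0.1131·3 + 0.6789·(-1) = -1.7726.
u_3 = c_3 − 2.2942·e_1 + 1.7726·e_2 = (-1.3784, 0.7297, 1.6216, 0.7297).
‖u_3‖ = 2.3653, so e_3 = (-0.5828, 0.3085, 0.6856, 0.3085).
Qᵀb = (-4.5883, 1.3955, 1.2683).
Back-substitute: x_3 = 1.2683/2.3653 = 0.5362.
x_2 = (1.3955 + 1.7726·0.5362)/4.1864 = 0.5604.
x_1 = (-4.5883 + 0.6882·0.5604 − 2.2942·0.5362)/4.3589 = -1.2464.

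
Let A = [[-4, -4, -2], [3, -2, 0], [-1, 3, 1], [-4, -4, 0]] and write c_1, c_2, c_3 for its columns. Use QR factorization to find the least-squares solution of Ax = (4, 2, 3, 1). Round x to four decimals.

c_1 = (-4, 3, -1, -4); ‖c_1‖ = 6.4807, so q_1 = (-0.6172, 0.4629, -0.1543, -0.6172).
q_1·c_2 = (-0.6172)·(-4) + 0.4629·(-2) + (-0.1543)·3 + (-0.6172)·(-4) = 3.5490.
u_2 = c_2 − 3.5490·q_1 = (-1.8095, -3.6429, 3.5476, -1.8095).
‖u_2‖ = 5.6925, so q_2 = (-0.3179, -0.6399, 0.6232, -0.3179).
q_1·c_3 = (-0.6172)·(-2) + 0.4629·0 + (-0.1543)·1 + (-0.6172)·0 = 1.0801; q_2·c_3 = (-0.3179)·(-2) + (-0.6399)·0 + 0.6232·1 + (-0.3179)·0 = 1.2590.
u_3 = c_3 − 1.0801·q_1 − 1.2590·q_2 = (-0.9331, 0.3057, 0.3821, 1.0669).
‖u_3‖ = 1.4994, so q_3 = (-0.6223, 0.2038, 0.2548, 0.7115).
Qᵀb = (-2.6232, -0.9996, -0.6057).
Back-substitute: x_3 = -0.6057/1.4994 = -0.4039.
x_2 = (-0.9996 − 1.2590·(-0.4039))/5.6925 = -0.0863.
x_1 = (-2.6232 − 3.5490·(-0.0863) − 1.0801·(-0.4039))/6.4807 = -0.2902.

x = (-0.2902, -0.0863, -0.4039)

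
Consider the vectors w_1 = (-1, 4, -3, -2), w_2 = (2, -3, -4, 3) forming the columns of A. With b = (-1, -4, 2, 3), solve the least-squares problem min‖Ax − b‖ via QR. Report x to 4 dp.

w_1 = (-1, 4, -3, -2); ‖w_1‖ = 5.4772, so q_1 = (-0.1826, 0.7303, -0.5477, -0.3651).
q_1·w_2 = (-0.1826)·2 + 0.7303·(-3) + (-0.5477)·(-4) + (-0.3651)·3 = -1.4606.
u_2 = w_2 + 1.4606·q_1 = (1.7333, -1.9333, -4.8000, 2.4667).
‖u_2‖ = 5.9889, so q_2 = (0.2894, -0.3228, -0.8015, 0.4119).
Qᵀb = (-4.9295, 0.6345).
Back-substitute: x_2 = 0.6345/5.9889 = 0.1059.
x_1 = (-4.9295 + 1.4606·0.1059)/5.4772 = -0.8717.

x = (-0.8717, 0.1059)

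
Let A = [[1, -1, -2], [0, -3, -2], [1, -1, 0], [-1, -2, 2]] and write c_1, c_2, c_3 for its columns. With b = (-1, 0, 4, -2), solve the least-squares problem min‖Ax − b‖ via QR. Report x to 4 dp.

c_1 = (1, 0, 1, -1); ‖c_1‖ = 1.7321, so q_1 = (0.5774, 0.0000, 0.5774, -0.5774).
q_1·c_2 = 0.5774·(-1) + 0.0000·(-3) + 0.5774·(-1) + (-0.5774)·(-2) = 0.0000.
u_2 = c_2 + 0.0000·q_1 = (-1.0000, -3.0000, -1.0000, -2.0000).
‖u_2‖ = 3.8730, so q_2 = (-0.2582, -0.7746, -0.2582, -0.5164).
q_1·c_3 = 0.5774·(-2) + 0.0000·(-2) + 0.5774·0 + (-0.5774)·2 = -2.3094; q_2·c_3 = (-0.2582)·(-2) + (-0.7746)·(-2) + (-0.2582)·0 + (-0.5164)·2 = 1.0328.
u_3 = c_3 + 2.3094·q_1 − 1.0328·q_2 = (-0.4000, -1.2000, 1.6000, 1.2000).
‖u_3‖ = 2.3664, so q_3 = (-0.1690, -0.5071, 0.6761, 0.5071).
Qᵀb = (2.8868, 0.2582, 1.8593).
Back-substitute: x_3 = 1.8593/2.3664 = 0.7857.
x_2 = (0.2582 − 1.0328·0.7857)/3.8730 = -0.1429.
x_1 = (2.8868 + 0.0000·(-0.1429) + 2.3094·0.7857)/1.7321 = 2.7143.

x = (2.7143, -0.1429, 0.7857)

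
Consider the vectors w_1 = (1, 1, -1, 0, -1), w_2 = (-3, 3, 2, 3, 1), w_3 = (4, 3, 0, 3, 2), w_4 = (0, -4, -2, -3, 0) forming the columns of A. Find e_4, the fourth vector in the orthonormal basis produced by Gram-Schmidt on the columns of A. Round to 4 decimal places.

e_1 = w_1/‖w_1‖ = (1, 1, -1, 0, -1)/2.0000 = (0.5000, 0.5000, -0.5000, 0.0000, -0.5000).
r_{12} = e_1·w_2 = -1.5000.
u_2 = w_2 + 1.5000·e_1 = (-2.2500, 3.7500, 1.2500, 3.0000, 0.2500).
‖u_2‖ = 5.4544, so e_2 = (-0.4125, 0.6875, 0.2292, 0.5500, 0.0458).
r_{13} = e_1·w_3 = 2.5000; r_{23} = e_2·w_3 = 2.1542.
u_3 = w_3 − 2.5000·e_1 − 2.1542·e_2 = (3.6387, 0.2689, 0.7563, 1.8151, 3.1513).
‖u_3‖ = 5.2067, so e_3 = (0.6988, 0.0516, 0.1453, 0.3486, 0.6052).
r_{14} = e_1·w_4 = -1.0000; r_{24} = e_2·w_4 = -4.8585; r_{34} = e_3·w_4 = -1.5430.
u_4 = w_4 + 1.0000·e_1 + 4.8585·e_2 + 1.5430·e_3 = (-0.4259, -0.0800, -1.1624, 0.2102, 0.6565).
‖u_4‖ = 1.4192, so e_4 = (-0.3001, -0.0564, -0.8190, 0.1481, 0.4626).

e_4 = (-0.3001, -0.0564, -0.8190, 0.1481, 0.4626)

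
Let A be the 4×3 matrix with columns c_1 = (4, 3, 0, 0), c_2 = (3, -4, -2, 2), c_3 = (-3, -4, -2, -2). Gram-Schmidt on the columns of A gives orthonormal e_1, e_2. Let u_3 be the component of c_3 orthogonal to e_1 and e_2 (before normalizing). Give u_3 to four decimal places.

e_1 = c_1/‖c_1‖ = (4, 3, 0, 0)/5.0000 = (0.8000, 0.6000, 0.0000, 0.0000).
r_{12} = e_1·c_2 = 0.0000.
u_2 = c_2 − 0.0000·e_1 = (3.0000, -4.0000, -2.0000, 2.0000).
‖u_2‖ = 5.7446, so e_2 = (0.5222, -0.6963, -0.3482, 0.3482).
r_{13} = e_1·c_3 = -4.8000; r_{23} = e_2·c_3 = 1.2185.
u_3 = c_3 + 4.8000·e_1 − 1.2185·e_2 = (0.2036, -0.2715, -1.5758, -2.4242).

u_3 = (0.2036, -0.2715, -1.5758, -2.4242)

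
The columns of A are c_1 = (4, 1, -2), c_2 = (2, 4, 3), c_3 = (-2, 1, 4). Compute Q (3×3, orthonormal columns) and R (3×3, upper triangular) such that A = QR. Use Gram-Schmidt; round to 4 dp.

Q = [[0.8729, 0.1641, 0.4595], [0.2182, 0.7111, -0.6684], [-0.4364, 0.6837, 0.5849]], R = [[4.5826, 1.3093, -3.2733], [0.0000, 5.2236, 3.1177], [0.0000, 0.0000, 0.7520]]

c_1 = (4, 1, -2); ‖c_1‖ = 4.5826, so e_1 = (0.8729, 0.2182, -0.4364).
e_1·c_2 = 0.8729·2 + 0.2182·4 + (-0.4364)·3 = 1.3093.
u_2 = c_2 − 1.3093·e_1 = (0.8571, 3.7143, 3.5714).
‖u_2‖ = 5.2236, so e_2 = (0.1641, 0.7111, 0.6837).
e_1·c_3 = 0.8729·(-2) + 0.2182·1 + (-0.4364)·4 = -3.2733; e_2·c_3 = 0.1641·(-2) + 0.7111·1 + 0.6837·4 = 3.1177.
u_3 = c_3 + 3.2733·e_1 − 3.1177·e_2 = (0.3455, -0.5026, 0.4398).
‖u_3‖ = 0.7520, so e_3 = (0.4595, -0.6684, 0.5849).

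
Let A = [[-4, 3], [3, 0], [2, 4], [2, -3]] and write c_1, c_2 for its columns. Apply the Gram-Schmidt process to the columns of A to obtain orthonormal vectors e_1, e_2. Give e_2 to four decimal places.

e_2 = (0.3213, 0.1634, 0.8277, -0.4302)

e_1 = c_1/‖c_1‖ = (-4, 3, 2, 2)/5.7446 = (-0.6963, 0.5222, 0.3482, 0.3482).
r_{12} = e_1·c_2 = -1.7408.
u_2 = c_2 + 1.7408·e_1 = (1.7879, 0.9091, 4.6061, -2.3939).
‖u_2‖ = 5.5650, so e_2 = (0.3213, 0.1634, 0.8277, -0.4302).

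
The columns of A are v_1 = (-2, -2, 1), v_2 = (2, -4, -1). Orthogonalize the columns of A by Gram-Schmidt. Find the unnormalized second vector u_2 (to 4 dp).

v_1 = (-2, -2, 1); ‖v_1‖ = 3.0000, so e_1 = (-0.6667, -0.6667, 0.3333).
e_1·v_2 = (-0.6667)·2 + (-0.6667)·(-4) + 0.3333·(-1) = 1.0000.
u_2 = v_2 − 1.0000·e_1 = (2.6667, -3.3333, -1.3333).

u_2 = (2.6667, -3.3333, -1.3333)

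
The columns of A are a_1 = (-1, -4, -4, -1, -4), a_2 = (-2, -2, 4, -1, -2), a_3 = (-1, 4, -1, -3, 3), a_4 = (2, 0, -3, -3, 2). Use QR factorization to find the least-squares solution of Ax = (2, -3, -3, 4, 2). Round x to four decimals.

x = (-0.1753, -0.9056, -1.0102, 0.2556)

a_1 = (-1, -4, -4, -1, -4); ‖a_1‖ = 7.0711, so q_1 = (-0.1414, -0.5657, -0.5657, -0.1414, -0.5657).
q_1·a_2 = (-0.1414)·(-2) + (-0.5657)·(-2) + (-0.5657)·4 + (-0.1414)·(-1) + (-0.5657)·(-2) = 0.4243.
u_2 = a_2 − 0.4243·q_1 = (-1.9400, -1.7600, 4.2400, -0.9400, -1.7600).
‖u_2‖ = 5.3684, so q_2 = (-0.3614, -0.3278, 0.7898, -0.1751, -0.3278).
q_1·a_3 = (-0.1414)·(-1) + (-0.5657)·4 + (-0.5657)·(-1) + (-0.1414)·(-3) + (-0.5657)·3 = -2.8284; q_2·a_3 = (-0.3614)·(-1) + (-0.3278)·4 + 0.7898·(-1) + (-0.1751)·(-3) + (-0.3278)·3 = -2.1980.
u_3 = a_3 + 2.8284·q_1 + 2.1980·q_2 = (-2.1943, 1.6794, -0.8640, -3.7849, 0.6794).
‖u_3‖ = 4.8134, so q_3 = (-0.4559, 0.3489, -0.1795, -0.7863, 0.1411).
q_1·a_4 = (-0.1414)·2 + (-0.5657)·0 + (-0.5657)·(-3) + (-0.1414)·(-3) + (-0.5657)·2 = 0.7071; q_2·a_4 = (-0.3614)·2 + (-0.3278)·0 + 0.7898·(-3) + (-0.1751)·(-3) + (-0.3278)·2 = -3.2225; q_3·a_4 = (-0.4559)·2 + 0.3489·0 + (-0.1795)·(-3) + (-0.7863)·(-3) + 0.1411·2 = 2.2680.
u_4 = a_4 − 0.7071·q_1 + 3.2225·q_2 − 2.2680·q_3 = (1.9694, -1.4478, 0.3523, -1.6809, 1.0234).
‖u_4‖ = 3.1578, so q_4 = (0.6237, -0.4585, 0.1116, -0.5323, 0.3241).
Qᵀb = (1.4142, -3.4647, -4.2830, 0.8071).
Back-substitute: x_4 = 0.8071/3.1578 = 0.2556.
x_3 = (-4.2830 − 2.2680·0.2556)/4.8134 = -1.0102.
x_2 = (-3.4647 + 2.1980·(-1.0102) + 3.2225·0.2556)/5.3684 = -0.9056.
x_1 = (1.4142 − 0.4243·(-0.9056) + 2.8284·(-1.0102) − 0.7071·0.2556)/7.0711 = -0.1753.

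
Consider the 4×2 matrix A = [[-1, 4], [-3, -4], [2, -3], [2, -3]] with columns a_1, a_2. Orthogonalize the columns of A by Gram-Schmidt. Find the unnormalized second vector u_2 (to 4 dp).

u_2 = (3.7778, -4.6667, -2.5556, -2.5556)

a_1 = (-1, -3, 2, 2); ‖a_1‖ = 4.2426, so e_1 = (-0.2357, -0.7071, 0.4714, 0.4714).
e_1·a_2 = (-0.2357)·4 + (-0.7071)·(-4) + 0.4714·(-3) + 0.4714·(-3) = -0.9428.
u_2 = a_2 + 0.9428·e_1 = (3.7778, -4.6667, -2.5556, -2.5556).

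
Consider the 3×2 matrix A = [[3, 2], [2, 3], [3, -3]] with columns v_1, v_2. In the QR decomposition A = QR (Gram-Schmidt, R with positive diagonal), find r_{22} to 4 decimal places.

r_{22} = 4.6466

q_1 = v_1/‖v_1‖ = (3, 2, 3)/4.6904 = (0.6396, 0.4264, 0.6396).
r_{12} = q_1·v_2 = 0.6396.
u_2 = v_2 − 0.6396·q_1 = (1.5909, 2.7273, -3.4091).
r_{22} = ‖u_2‖ = 4.6466.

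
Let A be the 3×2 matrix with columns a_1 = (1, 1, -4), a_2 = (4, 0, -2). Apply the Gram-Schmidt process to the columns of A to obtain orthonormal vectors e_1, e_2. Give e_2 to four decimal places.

a_1 = (1, 1, -4); ‖a_1‖ = 4.2426, so e_1 = (0.2357, 0.2357, -0.9428).
e_1·a_2 = 0.2357·4 + 0.2357·0 + (-0.9428)·(-2) = 2.8284.
u_2 = a_2 − 2.8284·e_1 = (3.3333, -0.6667, 0.6667).
‖u_2‖ = 3.4641, so e_2 = (0.9623, -0.1925, 0.1925).

e_2 = (0.9623, -0.1925, 0.1925)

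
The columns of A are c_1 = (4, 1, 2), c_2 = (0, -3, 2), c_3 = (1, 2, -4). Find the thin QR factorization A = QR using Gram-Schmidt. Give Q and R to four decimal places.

Q = [[0.8729, -0.0529, 0.4851], [0.2182, -0.8468, -0.4851], [0.4364, 0.5293, -0.7276]], R = [[4.5826, 0.2182, -0.4364], [0.0000, 3.5989, -3.8636], [0.0000, 0.0000, 2.4254]]

e_1 = c_1/‖c_1‖ = (4, 1, 2)/4.5826 = (0.8729, 0.2182, 0.4364).
r_{12} = e_1·c_2 = 0.2182.
u_2 = c_2 − 0.2182·e_1 = (-0.1905, -3.0476, 1.9048).
‖u_2‖ = 3.5989, so e_2 = (-0.0529, -0.8468, 0.5293).
r_{13} = e_1·c_3 = -0.4364; r_{23} = e_2·c_3 = -3.8636.
u_3 = c_3 + 0.4364·e_1 + 3.8636·e_2 = (1.1765, -1.1765, -1.7647).
‖u_3‖ = 2.4254, so e_3 = (0.4851, -0.4851, -0.7276).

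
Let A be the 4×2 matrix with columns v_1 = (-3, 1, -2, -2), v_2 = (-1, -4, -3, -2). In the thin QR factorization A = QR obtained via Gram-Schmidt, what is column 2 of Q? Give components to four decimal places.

e_2 = (0.0990, -0.8911, -0.3961, -0.1980)

e_1 = v_1/‖v_1‖ = (-3, 1, -2, -2)/4.2426 = (-0.7071, 0.2357, -0.4714, -0.4714).
r_{12} = e_1·v_2 = 2.1213.
u_2 = v_2 − 2.1213·e_1 = (0.5000, -4.5000, -2.0000, -1.0000).
‖u_2‖ = 5.0498, so e_2 = (0.0990, -0.8911, -0.3961, -0.1980).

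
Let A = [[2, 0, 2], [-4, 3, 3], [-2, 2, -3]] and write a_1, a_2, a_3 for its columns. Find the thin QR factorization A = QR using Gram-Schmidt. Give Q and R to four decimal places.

Q = [[0.4082, 0.8729, 0.2673], [-0.8165, 0.2182, 0.5345], [-0.4082, 0.4364, -0.8018]], R = [[4.8990, -3.2660, -0.4082], [0.0000, 1.5275, 1.0911], [0.0000, 0.0000, 4.5434]]

q_1 = a_1/‖a_1‖ = (2, -4, -2)/4.8990 = (0.4082, -0.8165, -0.4082).
r_{12} = q_1·a_2 = -3.2660.
u_2 = a_2 + 3.2660·q_1 = (1.3333, 0.3333, 0.6667).
‖u_2‖ = 1.5275, so q_2 = (0.8729, 0.2182, 0.4364).
r_{13} = q_1·a_3 = -0.4082; r_{23} = q_2·a_3 = 1.0911.
u_3 = a_3 + 0.4082·q_1 − 1.0911·q_2 = (1.2143, 2.4286, -3.6429).
‖u_3‖ = 4.5434, so q_3 = (0.2673, 0.5345, -0.8018).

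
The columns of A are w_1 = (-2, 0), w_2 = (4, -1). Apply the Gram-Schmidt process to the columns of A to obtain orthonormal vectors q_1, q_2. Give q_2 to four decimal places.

w_1 = (-2, 0); ‖w_1‖ = 2.0000, so q_1 = (-1.0000, 0.0000).
q_1·w_2 = (-1.0000)·4 + 0.0000·(-1) = -4.0000.
u_2 = w_2 + 4.0000·q_1 = (0.0000, -1.0000).
‖u_2‖ = 1.0000, so q_2 = (0.0000, -1.0000).

q_2 = (0.0000, -1.0000)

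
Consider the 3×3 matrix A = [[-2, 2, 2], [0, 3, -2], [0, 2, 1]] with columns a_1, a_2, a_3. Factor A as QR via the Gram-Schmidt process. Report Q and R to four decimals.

a_1 = (-2, 0, 0); ‖a_1‖ = 2.0000, so q_1 = (-1.0000, 0.0000, 0.0000).
q_1·a_2 = (-1.0000)·2 + 0.0000·3 + 0.0000·2 = -2.0000.
u_2 = a_2 + 2.0000·q_1 = (0.0000, 3.0000, 2.0000).
‖u_2‖ = 3.6056, so q_2 = (0.0000, 0.8321, 0.5547).
q_1·a_3 = (-1.0000)·2 + 0.0000·(-2) + 0.0000·1 = -2.0000; q_2·a_3 = 0.0000·2 + 0.8321·(-2) + 0.5547·1 = -1.1094.
u_3 = a_3 + 2.0000·q_1 + 1.1094·q_2 = (0.0000, -1.0769, 1.6154).
‖u_3‖ = 1.9415, so q_3 = (0.0000, -0.5547, 0.8321).

Q = [[-1.0000, 0.0000, 0.0000], [0.0000, 0.8321, -0.5547], [0.0000, 0.5547, 0.8321]], R = [[2.0000, -2.0000, -2.0000], [0.0000, 3.6056, -1.1094], [0.0000, 0.0000, 1.9415]]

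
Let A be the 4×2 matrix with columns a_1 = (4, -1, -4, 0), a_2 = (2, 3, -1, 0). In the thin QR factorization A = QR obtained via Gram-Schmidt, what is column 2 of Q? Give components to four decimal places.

q_2 = (0.2675, 0.9632, 0.0268, 0.0000)

a_1 = (4, -1, -4, 0); ‖a_1‖ = 5.7446, so q_1 = (0.6963, -0.1741, -0.6963, 0.0000).
q_1·a_2 = 0.6963·2 + (-0.1741)·3 + (-0.6963)·(-1) + 0.0000·0 = 1.5667.
u_2 = a_2 − 1.5667·q_1 = (0.9091, 3.2727, 0.0909, 0.0000).
‖u_2‖ = 3.3979, so q_2 = (0.2675, 0.9632, 0.0268, 0.0000).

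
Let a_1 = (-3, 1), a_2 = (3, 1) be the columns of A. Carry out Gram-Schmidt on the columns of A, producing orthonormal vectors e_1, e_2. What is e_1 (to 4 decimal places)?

e_1 = (-0.9487, 0.3162)

a_1 = (-3, 1); ‖a_1‖ = 3.1623, so e_1 = (-0.9487, 0.3162).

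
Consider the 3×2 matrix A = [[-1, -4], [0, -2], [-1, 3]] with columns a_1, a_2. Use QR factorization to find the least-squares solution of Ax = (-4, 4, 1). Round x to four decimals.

x = (1.3333, 0.3333)

a_1 = (-1, 0, -1); ‖a_1‖ = 1.4142, so e_1 = (-0.7071, 0.0000, -0.7071).
e_1·a_2 = (-0.7071)·(-4) + 0.0000·(-2) + (-0.7071)·3 = 0.7071.
u_2 = a_2 − 0.7071·e_1 = (-3.5000, -2.0000, 3.5000).
‖u_2‖ = 5.3385, so e_2 = (-0.6556, -0.3746, 0.6556).
Qᵀb = (2.1213, 1.7795).
Back-substitute: x_2 = 1.7795/5.3385 = 0.3333.
x_1 = (2.1213 − 0.7071·0.3333)/1.4142 = 1.3333.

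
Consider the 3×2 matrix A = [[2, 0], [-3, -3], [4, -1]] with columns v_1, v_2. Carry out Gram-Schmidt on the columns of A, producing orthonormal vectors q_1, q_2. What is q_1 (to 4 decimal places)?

q_1 = v_1/‖v_1‖ = (2, -3, 4)/5.3852 = (0.3714, -0.5571, 0.7428).

q_1 = (0.3714, -0.5571, 0.7428)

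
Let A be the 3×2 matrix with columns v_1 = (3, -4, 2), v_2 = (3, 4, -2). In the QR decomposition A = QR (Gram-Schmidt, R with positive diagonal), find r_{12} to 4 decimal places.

r_{12} = -2.0426

v_1 = (3, -4, 2); ‖v_1‖ = 5.3852, so q_1 = (0.5571, -0.7428, 0.3714).
r_{12} = q_1·v_2 = -2.0426.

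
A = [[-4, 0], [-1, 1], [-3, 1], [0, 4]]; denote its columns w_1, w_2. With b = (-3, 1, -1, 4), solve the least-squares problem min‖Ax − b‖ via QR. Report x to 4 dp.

q_1 = w_1/‖w_1‖ = (-4, -1, -3, 0)/5.0990 = (-0.7845, -0.1961, -0.5883, 0.0000).
r_{12} = q_1·w_2 = -0.7845.
u_2 = w_2 + 0.7845·q_1 = (-0.6154, 0.8462, 0.5385, 4.0000).
‖u_2‖ = 4.1695, so q_2 = (-0.1476, 0.2029, 0.1291, 0.9594).
Qᵀb = (2.7456, 4.3540).
Back-substitute: x_2 = 4.3540/4.1695 = 1.0442.
x_1 = (2.7456 + 0.7845·1.0442)/5.0990 = 0.6991.

x = (0.6991, 1.0442)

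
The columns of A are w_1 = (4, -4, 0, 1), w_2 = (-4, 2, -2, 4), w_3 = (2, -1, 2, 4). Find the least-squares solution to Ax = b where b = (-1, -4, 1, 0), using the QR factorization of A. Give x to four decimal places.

x = (0.5323, 0.1257, -0.1907)

w_1 = (4, -4, 0, 1); ‖w_1‖ = 5.7446, so e_1 = (0.6963, -0.6963, 0.0000, 0.1741).
e_1·w_2 = 0.6963·(-4) + (-0.6963)·2 + 0.0000·(-2) + 0.1741·4 = -3.4816.
u_2 = w_2 + 3.4816·e_1 = (-1.5758, -0.4242, -2.0000, 4.6061).
‖u_2‖ = 5.2800, so e_2 = (-0.2984, -0.0803, -0.3788, 0.8724).
e_1·w_3 = 0.6963·2 + (-0.6963)·(-1) + 0.0000·2 + 0.1741·4 = 2.7852; e_2·w_3 = (-0.2984)·2 + (-0.0803)·(-1) + (-0.3788)·2 + 0.8724·4 = 2.2153.
u_3 = w_3 − 2.7852·e_1 − 2.2153·e_2 = (0.7217, 1.1174, 2.8391, 1.5826).
‖u_3‖ = 3.5121, so e_3 = (0.2055, 0.3182, 0.8084, 0.4506).
Qᵀb = (2.0889, 0.2410, -0.6697).
Back-substitute: x_3 = -0.6697/3.5121 = -0.1907.
x_2 = (0.2410 − 2.2153·(-0.1907))/5.2800 = 0.1257.
x_1 = (2.0889 + 3.4816·0.1257 − 2.7852·(-0.1907))/5.7446 = 0.5323.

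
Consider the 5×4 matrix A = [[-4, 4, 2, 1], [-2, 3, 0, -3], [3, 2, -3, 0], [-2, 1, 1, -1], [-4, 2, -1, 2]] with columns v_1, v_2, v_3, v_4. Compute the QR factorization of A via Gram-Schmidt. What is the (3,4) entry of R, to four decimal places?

v_1 = (-4, -2, 3, -2, -4); ‖v_1‖ = 7.0000, so q_1 = (-0.5714, -0.2857, 0.4286, -0.2857, -0.5714).
q_1·v_2 = (-0.5714)·4 + (-0.2857)·3 + 0.4286·2 + (-0.2857)·1 + (-0.5714)·2 = -3.7143.
u_2 = v_2 + 3.7143·q_1 = (1.8776, 1.9388, 3.5918, -0.0612, -0.1224).
‖u_2‖ = 4.4949, so q_2 = (0.4177, 0.4313, 0.7991, -0.0136, -0.0272).
q_1·v_3 = (-0.5714)·2 + (-0.2857)·0 + 0.4286·(-3) + (-0.2857)·1 + (-0.5714)·(-1) = -2.1429; q_2·v_3 = 0.4177·2 + 0.4313·0 + 0.7991·(-3) + (-0.0136)·1 + (-0.0272)·(-1) = -1.5482.
u_3 = v_3 + 2.1429·q_1 + 1.5482·q_2 = (1.4222, 0.0556, -0.8444, 0.3667, -2.2667).
‖u_3‖ = 2.8304, so q_3 = (0.5025, 0.0196, -0.2983, 0.1295, -0.8008).
r_{34} = q_3·v_4 = -1.2876.

r_{34} = -1.2876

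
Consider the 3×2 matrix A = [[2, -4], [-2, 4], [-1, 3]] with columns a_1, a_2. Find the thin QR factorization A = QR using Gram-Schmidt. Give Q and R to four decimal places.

a_1 = (2, -2, -1); ‖a_1‖ = 3.0000, so e_1 = (0.6667, -0.6667, -0.3333).
e_1·a_2 = 0.6667·(-4) + (-0.6667)·4 + (-0.3333)·3 = -6.3333.
u_2 = a_2 + 6.3333·e_1 = (0.2222, -0.2222, 0.8889).
‖u_2‖ = 0.9428, so e_2 = (0.2357, -0.2357, 0.9428).

Q = [[0.6667, 0.2357], [-0.6667, -0.2357], [-0.3333, 0.9428]], R = [[3.0000, -6.3333], [0.0000, 0.9428]]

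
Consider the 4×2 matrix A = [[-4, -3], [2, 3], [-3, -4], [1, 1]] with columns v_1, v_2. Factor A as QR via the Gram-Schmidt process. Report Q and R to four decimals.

Q = [[-0.7303, 0.6580], [0.3651, 0.5419], [-0.5477, -0.5225], [0.1826, -0.0194]], R = [[5.4772, 5.6598], [0.0000, 1.7224]]

q_1 = v_1/‖v_1‖ = (-4, 2, -3, 1)/5.4772 = (-0.7303, 0.3651, -0.5477, 0.1826).
r_{12} = q_1·v_2 = 5.6598.
u_2 = v_2 − 5.6598·q_1 = (1.1333, 0.9333, -0.9000, -0.0333).
‖u_2‖ = 1.7224, so q_2 = (0.6580, 0.5419, -0.5225, -0.0194).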